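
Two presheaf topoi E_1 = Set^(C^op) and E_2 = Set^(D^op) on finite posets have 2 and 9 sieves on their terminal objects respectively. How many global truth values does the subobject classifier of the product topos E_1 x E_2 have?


In a product of presheaf topoi E_1 x E_2, the subobject classifier
is Omega = Omega_1 x Omega_2 (componentwise), so
|Omega(top)| = |Omega_1(top_1)| * |Omega_2(top_2)|.
= 2 * 9 = 18.

18


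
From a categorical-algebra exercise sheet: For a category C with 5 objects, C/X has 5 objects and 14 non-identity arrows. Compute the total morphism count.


In the slice category C/X, objects are morphisms to X.
Identity morphisms: 5 (one per object of C/X).
Non-identity morphisms: 14.
Total = 5 + 14 = 19

19


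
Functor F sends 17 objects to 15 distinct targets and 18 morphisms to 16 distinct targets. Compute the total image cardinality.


The image of F consists of distinct objects and distinct morphisms.
|Im(F)| on objects = 15
|Im(F)| on morphisms = 16
Total image cardinality = 15 + 16 = 31

31


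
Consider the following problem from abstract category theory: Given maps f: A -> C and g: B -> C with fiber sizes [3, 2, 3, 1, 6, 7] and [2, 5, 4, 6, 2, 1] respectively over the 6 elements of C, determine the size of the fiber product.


The pullback A x_C B consists of pairs (a, b) with f(a) = g(b).
For each element c in C, the fiber product has |f^-1(c)| * |g^-1(c)| elements.
Summing over C: 3 * 2 + 2 * 5 + 3 * 4 + 1 * 6 + 6 * 2 + 7 * 1
= 6 + 10 + 12 + 6 + 12 + 7 = 53

53


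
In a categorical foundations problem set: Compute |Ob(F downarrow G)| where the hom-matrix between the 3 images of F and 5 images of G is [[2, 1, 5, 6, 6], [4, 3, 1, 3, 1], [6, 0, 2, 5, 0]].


Objects of (F downarrow G) are triples (a, b, h: F(a)->G(b)).
The count equals the sum of all entries in the hom-matrix.
sum(row 0) = 20
sum(row 1) = 12
sum(row 2) = 13
Grand total = 45

45


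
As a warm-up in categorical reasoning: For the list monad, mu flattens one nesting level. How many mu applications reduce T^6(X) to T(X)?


Each application of mu: T^2 -> T removes one layer of nesting.
Starting at depth 6 (i.e., T^6(X)), we need to reach T(X).
Number of mu applications = 6 - 1 = 5

5


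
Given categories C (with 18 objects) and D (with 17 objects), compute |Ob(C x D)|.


The product category C x D has objects that are pairs (c, d).
Number of pairs = |Ob(C)| * |Ob(D)| = 18 * 17 = 306

306


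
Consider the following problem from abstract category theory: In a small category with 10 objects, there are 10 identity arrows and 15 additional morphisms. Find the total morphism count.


Each object has an identity morphism, giving 10 identities.
Adding the 15 non-identity morphisms:
Total = 10 + 15 = 25

25


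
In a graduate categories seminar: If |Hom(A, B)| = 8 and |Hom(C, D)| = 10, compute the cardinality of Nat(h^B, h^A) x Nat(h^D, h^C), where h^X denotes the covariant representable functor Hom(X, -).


By the Yoneda lemma, Nat(h^B, h^A) is isomorphic to Hom(A, B),
so |Nat(h^B, h^A)| = |Hom(A, B)| and |Nat(h^D, h^C)| = |Hom(C, D)|.
|Hom(A, B)| = 8, |Hom(C, D)| = 10.
|Nat(h^B, h^A) x Nat(h^D, h^C)| = 8 * 10 = 80

80


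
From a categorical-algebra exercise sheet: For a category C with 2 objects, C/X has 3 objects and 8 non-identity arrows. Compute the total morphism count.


In the slice category C/X, objects are morphisms to X.
Identity morphisms: 3 (one per object of C/X).
Non-identity morphisms: 8.
Total = 3 + 8 = 11

11


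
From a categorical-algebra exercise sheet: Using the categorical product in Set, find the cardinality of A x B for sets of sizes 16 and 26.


In Set, the product A x B is the Cartesian product.
By the universal property, |A x B| = |A| * |B|.
|A x B| = 16 * 26 = 416

416


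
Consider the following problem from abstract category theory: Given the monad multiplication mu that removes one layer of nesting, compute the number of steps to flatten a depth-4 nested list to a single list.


Each application of mu: T^2 -> T removes one layer of nesting.
Starting at depth 4 (i.e., T^4(X)), we need to reach T(X).
Number of mu applications = 4 - 1 = 3

3


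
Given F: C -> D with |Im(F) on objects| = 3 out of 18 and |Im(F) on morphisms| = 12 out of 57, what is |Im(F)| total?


The image of F consists of distinct objects and distinct morphisms.
|Im(F)| on objects = 3
|Im(F)| on morphisms = 12
Total image cardinality = 3 + 12 = 15

15


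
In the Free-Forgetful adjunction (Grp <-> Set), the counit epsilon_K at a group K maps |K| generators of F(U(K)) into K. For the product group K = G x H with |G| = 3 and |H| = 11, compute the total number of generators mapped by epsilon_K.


The counit epsilon_K: F(U(K)) -> K of the Free-Forgetful adjunction
maps |K| generators of F(U(K)) into K. For K = G x H (the product group),
|G x H| = |G| * |H|.
Total generators mapped = 3 * 11 = 33.

33


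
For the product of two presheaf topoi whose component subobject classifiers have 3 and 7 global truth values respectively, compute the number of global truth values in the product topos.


In a product of presheaf topoi E_1 x E_2, the subobject classifier
is Omega = Omega_1 x Omega_2 (componentwise), so
|Omega(top)| = |Omega_1(top_1)| * |Omega_2(top_2)|.
= 3 * 7 = 21.

21


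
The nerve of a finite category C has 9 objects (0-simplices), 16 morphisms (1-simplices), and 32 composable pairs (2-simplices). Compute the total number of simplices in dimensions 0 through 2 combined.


The 2-skeleton of the nerve N(C) consists of simplices in dimensions 0, 1, 2:
  |N(C)_0| = 9 (objects)
  |N(C)_1| = 16 (morphisms)
  |N(C)_2| = 32 (composable pairs)
Total = 9 + 16 + 32 = 57

57


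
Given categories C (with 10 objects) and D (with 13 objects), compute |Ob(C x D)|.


The product category C x D has objects that are pairs (c, d).
Number of pairs = |Ob(C)| * |Ob(D)| = 10 * 13 = 130

130


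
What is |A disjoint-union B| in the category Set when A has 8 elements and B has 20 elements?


In Set, the coproduct A + B is the disjoint union.
|A + B| = |A| + |B| = 8 + 20 = 28

28


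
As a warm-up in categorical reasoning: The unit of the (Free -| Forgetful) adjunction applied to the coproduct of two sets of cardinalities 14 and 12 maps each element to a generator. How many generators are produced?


The unit eta_X: X -> U(F(X)) of the Free-Forgetful adjunction
maps each element of X to a generator of F(X). For X = S + T (disjoint
union in Set), |S + T| = |S| + |T|.
Total mappings = 14 + 12 = 26.

26


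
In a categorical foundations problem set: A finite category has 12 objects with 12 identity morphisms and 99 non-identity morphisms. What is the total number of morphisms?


Each object has an identity morphism, giving 12 identities.
Adding the 99 non-identity morphisms:
Total = 12 + 99 = 111

111


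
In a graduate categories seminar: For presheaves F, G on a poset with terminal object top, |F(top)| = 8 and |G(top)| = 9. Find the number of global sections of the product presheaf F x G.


Global sections of a presheaf on a poset with terminal top satisfy
Gamma(H) ~ H(top). Presheaves admit pointwise products, so
(F x G)(top) = F(top) x G(top) (Cartesian product).
|Gamma(F x G)| = |F(top)| * |G(top)| = 8 * 9 = 72.

72


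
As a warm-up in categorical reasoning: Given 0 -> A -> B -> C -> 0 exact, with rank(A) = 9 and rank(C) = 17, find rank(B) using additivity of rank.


For a short exact sequence 0 -> A -> B -> C -> 0,
rank is additive: rank(B) = rank(A) + rank(C).
rank(B) = 9 + 17 = 26

26


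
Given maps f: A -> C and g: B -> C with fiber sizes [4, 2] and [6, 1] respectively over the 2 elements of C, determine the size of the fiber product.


The pullback A x_C B consists of pairs (a, b) with f(a) = g(b).
For each element c in C, the fiber product has |f^-1(c)| * |g^-1(c)| elements.
Summing over C: 4 * 6 + 2 * 1
= 24 + 2 = 26

26


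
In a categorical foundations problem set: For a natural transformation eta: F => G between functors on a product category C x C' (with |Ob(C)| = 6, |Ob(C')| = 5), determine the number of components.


A natural transformation eta: F => G assigns one component morphism per
object of the domain category.
The domain is the product category C x C', so
|Ob(C x C')| = |Ob(C)| * |Ob(C')| = 6 * 5 = 30.
Therefore eta has 30 component morphisms.

30


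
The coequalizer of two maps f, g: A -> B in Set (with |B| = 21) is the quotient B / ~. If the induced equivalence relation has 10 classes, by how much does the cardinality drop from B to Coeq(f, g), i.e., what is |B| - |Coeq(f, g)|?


The coequalizer Coeq(f, g) = B / ~ has one element per equivalence class.
|B| = 21, |Coeq(f, g)| = 10.
|B| - |Coeq(f, g)| = 21 - 10 = 11.

11


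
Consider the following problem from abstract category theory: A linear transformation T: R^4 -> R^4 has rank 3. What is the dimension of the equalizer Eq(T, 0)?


The equalizer of f and the zero map is ker(f).
By the rank-nullity theorem: dim(ker(f)) = dim(domain) - rank(f).
dim(ker(f)) = 4 - 3 = 1

1


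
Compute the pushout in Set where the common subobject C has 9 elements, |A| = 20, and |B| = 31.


The pushout A +_C B identifies the images of C in A and B.
|A +_C B| = |A| + |B| - |C| (for injections).
= 20 + 31 - 9 = 42

42


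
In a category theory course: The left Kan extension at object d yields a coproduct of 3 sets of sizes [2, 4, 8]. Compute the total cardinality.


Pointwise, the left Kan extension (Lan_F H)(d) is the colimit, indexed
by the comma category (F downarrow d), of H composed with the
projection (F downarrow d) -> C. Here that colimit is given
as a coproduct (disjoint union) of sets, so its cardinality is the
sum of the sizes of the summands.
Coproduct of sets with sizes: 2 + 4 + 8
= 14

14


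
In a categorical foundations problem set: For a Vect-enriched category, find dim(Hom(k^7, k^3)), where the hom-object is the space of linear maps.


In Vect-enriched categories, Hom(k^n, k^m) is the space of m x n matrices.
dim(Hom(k^7, k^3)) = 3 * 7 = 21

21


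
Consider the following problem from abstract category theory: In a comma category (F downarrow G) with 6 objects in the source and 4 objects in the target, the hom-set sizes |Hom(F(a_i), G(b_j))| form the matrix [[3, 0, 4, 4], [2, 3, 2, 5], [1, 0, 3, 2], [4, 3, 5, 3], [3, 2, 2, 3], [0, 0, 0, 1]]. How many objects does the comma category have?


Objects of (F downarrow G) are triples (a, b, h: F(a)->G(b)).
The count equals the sum of all entries in the hom-matrix.
sum(row 0) = 11
sum(row 1) = 12
sum(row 2) = 6
sum(row 3) = 15
sum(row 4) = 10
sum(row 5) = 1
Grand total = 55

55


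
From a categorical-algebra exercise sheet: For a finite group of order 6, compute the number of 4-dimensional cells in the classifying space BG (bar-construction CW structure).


In the bar-construction CW model of BG, the n-cells are indexed by
n-tuples [g_1|...|g_n] of non-identity elements of G (degenerate
simplices with some g_i = e do not contribute cells), so there are
(|G| - 1)^n n-cells.
For dim = 4 with |G| = 6:
cells = (6 - 1)^4 = 5^4 = 625

625


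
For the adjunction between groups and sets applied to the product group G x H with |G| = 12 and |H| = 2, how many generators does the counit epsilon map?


The counit epsilon_K: F(U(K)) -> K of the Free-Forgetful adjunction
maps |K| generators of F(U(K)) into K. For K = G x H (the product group),
|G x H| = |G| * |H|.
Total generators mapped = 12 * 2 = 24.

24


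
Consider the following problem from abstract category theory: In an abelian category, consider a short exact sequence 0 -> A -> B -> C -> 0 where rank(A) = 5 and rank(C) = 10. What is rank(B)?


For a short exact sequence 0 -> A -> B -> C -> 0,
rank is additive: rank(B) = rank(A) + rank(C).
rank(B) = 5 + 10 = 15

15


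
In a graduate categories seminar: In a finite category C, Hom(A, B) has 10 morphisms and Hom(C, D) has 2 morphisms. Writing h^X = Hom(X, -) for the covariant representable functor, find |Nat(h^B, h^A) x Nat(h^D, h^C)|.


By the Yoneda lemma, Nat(h^B, h^A) is isomorphic to Hom(A, B),
so |Nat(h^B, h^A)| = |Hom(A, B)| and |Nat(h^D, h^C)| = |Hom(C, D)|.
|Hom(A, B)| = 10, |Hom(C, D)| = 2.
|Nat(h^B, h^A) x Nat(h^D, h^C)| = 10 * 2 = 20

20


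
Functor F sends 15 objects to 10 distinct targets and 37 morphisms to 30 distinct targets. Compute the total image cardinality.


The image of F consists of distinct objects and distinct morphisms.
|Im(F)| on objects = 10
|Im(F)| on morphisms = 30
Total image cardinality = 10 + 30 = 40

40


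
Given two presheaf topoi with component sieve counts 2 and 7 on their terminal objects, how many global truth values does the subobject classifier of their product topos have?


In a product of presheaf topoi E_1 x E_2, the subobject classifier
is Omega = Omega_1 x Omega_2 (componentwise), so
|Omega(top)| = |Omega_1(top_1)| * |Omega_2(top_2)|.
= 2 * 7 = 14.

14


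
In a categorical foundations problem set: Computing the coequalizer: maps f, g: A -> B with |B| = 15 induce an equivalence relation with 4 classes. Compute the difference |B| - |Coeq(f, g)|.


The coequalizer Coeq(f, g) = B / ~ has one element per equivalence class.
|B| = 15, |Coeq(f, g)| = 4.
|B| - |Coeq(f, g)| = 15 - 4 = 11.

11


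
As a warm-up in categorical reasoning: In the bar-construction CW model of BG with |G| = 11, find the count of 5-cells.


In the bar-construction CW model of BG, the n-cells are indexed by
n-tuples [g_1|...|g_n] of non-identity elements of G (degenerate
simplices with some g_i = e do not contribute cells), so there are
(|G| - 1)^n n-cells.
For dim = 5 with |G| = 11:
cells = (11 - 1)^5 = 10^5 = 100000

100000


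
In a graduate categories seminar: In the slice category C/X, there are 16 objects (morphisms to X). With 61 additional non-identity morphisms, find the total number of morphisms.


In the slice category C/X, objects are morphisms to X.
Identity morphisms: 16 (one per object of C/X).
Non-identity morphisms: 61.
Total = 16 + 61 = 77

77


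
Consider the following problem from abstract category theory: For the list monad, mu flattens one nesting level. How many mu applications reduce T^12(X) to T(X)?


Each application of mu: T^2 -> T removes one layer of nesting.
Starting at depth 12 (i.e., T^12(X)), we need to reach T(X).
Number of mu applications = 12 - 1 = 11

11


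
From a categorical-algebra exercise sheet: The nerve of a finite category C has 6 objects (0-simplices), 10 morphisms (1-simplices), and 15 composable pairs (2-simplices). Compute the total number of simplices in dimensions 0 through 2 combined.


The 2-skeleton of the nerve N(C) consists of simplices in dimensions 0, 1, 2:
  |N(C)_0| = 6 (objects)
  |N(C)_1| = 10 (morphisms)
  |N(C)_2| = 15 (composable pairs)
Total = 6 + 10 + 15 = 31

31


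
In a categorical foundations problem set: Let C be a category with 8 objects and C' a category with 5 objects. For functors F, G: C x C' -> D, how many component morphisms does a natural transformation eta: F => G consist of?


A natural transformation eta: F => G assigns one component morphism per
object of the domain category.
The domain is the product category C x C', so
|Ob(C x C')| = |Ob(C)| * |Ob(C')| = 8 * 5 = 40.
Therefore eta has 40 component morphisms.

40


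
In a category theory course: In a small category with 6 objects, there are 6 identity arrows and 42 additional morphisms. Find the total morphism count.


Each object has an identity morphism, giving 6 identities.
Adding the 42 non-identity morphisms:
Total = 6 + 42 = 48

48


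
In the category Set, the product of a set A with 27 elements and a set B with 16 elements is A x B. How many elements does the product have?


In Set, the product A x B is the Cartesian product.
By the universal property, |A x B| = |A| * |B|.
|A x B| = 27 * 16 = 432

432


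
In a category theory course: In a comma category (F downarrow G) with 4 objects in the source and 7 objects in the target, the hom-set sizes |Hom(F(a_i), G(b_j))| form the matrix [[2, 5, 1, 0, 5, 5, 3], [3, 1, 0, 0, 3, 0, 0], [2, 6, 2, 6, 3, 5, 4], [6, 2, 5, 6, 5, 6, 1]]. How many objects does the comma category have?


Objects of (F downarrow G) are triples (a, b, h: F(a)->G(b)).
The count equals the sum of all entries in the hom-matrix.
sum(row 0) = 21
sum(row 1) = 7
sum(row 2) = 28
sum(row 3) = 31
Grand total = 87

87


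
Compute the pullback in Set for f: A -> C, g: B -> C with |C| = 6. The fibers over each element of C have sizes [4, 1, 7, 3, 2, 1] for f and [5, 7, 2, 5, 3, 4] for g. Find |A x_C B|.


The pullback A x_C B consists of pairs (a, b) with f(a) = g(b).
For each element c in C, the fiber product has |f^-1(c)| * |g^-1(c)| elements.
Summing over C: 4 * 5 + 1 * 7 + 7 * 2 + 3 * 5 + 2 * 3 + 1 * 4
= 20 + 7 + 14 + 15 + 6 + 4 = 66

66


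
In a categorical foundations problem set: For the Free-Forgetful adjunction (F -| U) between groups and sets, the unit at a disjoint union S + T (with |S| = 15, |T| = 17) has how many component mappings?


The unit eta_X: X -> U(F(X)) of the Free-Forgetful adjunction
maps each element of X to a generator of F(X). For X = S + T (disjoint
union in Set), |S + T| = |S| + |T|.
Total mappings = 15 + 17 = 32.

32


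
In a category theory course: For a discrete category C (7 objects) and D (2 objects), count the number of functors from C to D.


A functor from a discrete category C to D is determined by
where each object maps. Each of the 7 objects of C can map
to any of the 2 objects of D independently.
Number of functors = 2^7 = 128

128


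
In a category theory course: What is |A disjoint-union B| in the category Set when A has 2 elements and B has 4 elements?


In Set, the coproduct A + B is the disjoint union.
|A + B| = |A| + |B| = 2 + 4 = 6

6


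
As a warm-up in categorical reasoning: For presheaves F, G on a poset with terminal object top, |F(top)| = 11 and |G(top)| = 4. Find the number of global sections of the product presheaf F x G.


Global sections of a presheaf on a poset with terminal top satisfy
Gamma(H) ~ H(top). Presheaves admit pointwise products, so
(F x G)(top) = F(top) x G(top) (Cartesian product).
|Gamma(F x G)| = |F(top)| * |G(top)| = 11 * 4 = 44.

44


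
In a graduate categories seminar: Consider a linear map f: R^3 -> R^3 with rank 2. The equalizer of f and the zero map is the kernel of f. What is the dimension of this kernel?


The equalizer of f and the zero map is ker(f).
By the rank-nullity theorem: dim(ker(f)) = dim(domain) - rank(f).
dim(ker(f)) = 3 - 2 = 1

1


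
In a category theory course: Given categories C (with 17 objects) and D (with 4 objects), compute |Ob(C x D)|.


The product category C x D has objects that are pairs (c, d).
Number of pairs = |Ob(C)| * |Ob(D)| = 17 * 4 = 68

68


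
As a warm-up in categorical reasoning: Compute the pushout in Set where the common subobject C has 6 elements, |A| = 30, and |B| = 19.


The pushout A +_C B identifies the images of C in A and B.
|A +_C B| = |A| + |B| - |C| (for injections).
= 30 + 19 - 6 = 43

43


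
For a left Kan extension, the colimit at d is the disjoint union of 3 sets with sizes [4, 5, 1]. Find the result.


Pointwise, the left Kan extension (Lan_F H)(d) is the colimit, indexed
by the comma category (F downarrow d), of H composed with the
projection (F downarrow d) -> C. Here that colimit is given
as a coproduct (disjoint union) of sets, so its cardinality is the
sum of the sizes of the summands.
Coproduct of sets with sizes: 4 + 5 + 1
= 10

10


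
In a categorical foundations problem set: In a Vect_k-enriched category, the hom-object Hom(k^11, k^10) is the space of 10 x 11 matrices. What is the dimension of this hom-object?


In Vect-enriched categories, Hom(k^n, k^m) is the space of m x n matrices.
dim(Hom(k^11, k^10)) = 10 * 11 = 110

110


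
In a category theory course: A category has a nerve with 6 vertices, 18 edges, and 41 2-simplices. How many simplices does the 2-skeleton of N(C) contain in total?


The 2-skeleton of the nerve N(C) consists of simplices in dimensions 0, 1, 2:
  |N(C)_0| = 6 (objects)
  |N(C)_1| = 18 (morphisms)
  |N(C)_2| = 41 (composable pairs)
Total = 6 + 18 + 41 = 65

65


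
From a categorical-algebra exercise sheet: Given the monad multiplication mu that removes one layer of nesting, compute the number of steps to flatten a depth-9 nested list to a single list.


Each application of mu: T^2 -> T removes one layer of nesting.
Starting at depth 9 (i.e., T^9(X)), we need to reach T(X).
Number of mu applications = 9 - 1 = 8

8


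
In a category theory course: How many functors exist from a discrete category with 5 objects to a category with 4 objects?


A functor from a discrete category C to D is determined by
where each object maps. Each of the 5 objects of C can map
to any of the 4 objects of D independently.
Number of functors = 4^5 = 1024

1024


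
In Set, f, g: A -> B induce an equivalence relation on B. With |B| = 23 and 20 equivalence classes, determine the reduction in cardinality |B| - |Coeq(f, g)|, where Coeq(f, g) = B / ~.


The coequalizer Coeq(f, g) = B / ~ has one element per equivalence class.
|B| = 23, |Coeq(f, g)| = 20.
|B| - |Coeq(f, g)| = 23 - 20 = 3.

3


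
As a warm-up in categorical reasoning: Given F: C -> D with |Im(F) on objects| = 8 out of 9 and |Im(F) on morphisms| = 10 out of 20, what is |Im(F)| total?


The image of F consists of distinct objects and distinct morphisms.
|Im(F)| on objects = 8
|Im(F)| on morphisms = 10
Total image cardinality = 8 + 10 = 18

18


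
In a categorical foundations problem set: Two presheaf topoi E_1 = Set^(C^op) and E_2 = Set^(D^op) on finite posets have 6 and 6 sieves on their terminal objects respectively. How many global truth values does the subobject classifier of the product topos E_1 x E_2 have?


In a product of presheaf topoi E_1 x E_2, the subobject classifier
is Omega = Omega_1 x Omega_2 (componentwise), so
|Omega(top)| = |Omega_1(top_1)| * |Omega_2(top_2)|.
= 6 * 6 = 36.

36


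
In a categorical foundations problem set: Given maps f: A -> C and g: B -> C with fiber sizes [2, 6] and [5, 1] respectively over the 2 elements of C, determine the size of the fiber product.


The pullback A x_C B consists of pairs (a, b) with f(a) = g(b).
For each element c in C, the fiber product has |f^-1(c)| * |g^-1(c)| elements.
Summing over C: 2 * 5 + 6 * 1
= 10 + 6 = 16

16


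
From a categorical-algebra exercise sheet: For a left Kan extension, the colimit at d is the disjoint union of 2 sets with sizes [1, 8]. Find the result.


Pointwise, the left Kan extension (Lan_F H)(d) is the colimit, indexed
by the comma category (F downarrow d), of H composed with the
projection (F downarrow d) -> C. Here that colimit is given
as a coproduct (disjoint union) of sets, so its cardinality is the
sum of the sizes of the summands.
Coproduct of sets with sizes: 1 + 8
= 9

9


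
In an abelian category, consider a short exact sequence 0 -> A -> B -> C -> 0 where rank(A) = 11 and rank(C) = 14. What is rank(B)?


For a short exact sequence 0 -> A -> B -> C -> 0,
rank is additive: rank(B) = rank(A) + rank(C).
rank(B) = 11 + 14 = 25

25


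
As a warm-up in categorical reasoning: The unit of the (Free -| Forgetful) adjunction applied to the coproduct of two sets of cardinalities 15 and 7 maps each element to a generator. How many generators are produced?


The unit eta_X: X -> U(F(X)) of the Free-Forgetful adjunction
maps each element of X to a generator of F(X). For X = S + T (disjoint
union in Set), |S + T| = |S| + |T|.
Total mappings = 15 + 7 = 22.

22


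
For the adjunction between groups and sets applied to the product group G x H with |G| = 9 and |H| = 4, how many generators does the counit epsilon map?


The counit epsilon_K: F(U(K)) -> K of the Free-Forgetful adjunction
maps |K| generators of F(U(K)) into K. For K = G x H (the product group),
|G x H| = |G| * |H|.
Total generators mapped = 9 * 4 = 36.

36


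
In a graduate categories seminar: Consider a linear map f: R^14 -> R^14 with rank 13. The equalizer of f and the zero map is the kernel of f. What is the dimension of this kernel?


The equalizer of f and the zero map is ker(f).
By the rank-nullity theorem: dim(ker(f)) = dim(domain) - rank(f).
dim(ker(f)) = 14 - 13 = 1

1


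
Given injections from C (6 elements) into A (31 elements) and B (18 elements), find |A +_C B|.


The pushout A +_C B identifies the images of C in A and B.
|A +_C B| = |A| + |B| - |C| (for injections).
= 31 + 18 - 6 = 43

43


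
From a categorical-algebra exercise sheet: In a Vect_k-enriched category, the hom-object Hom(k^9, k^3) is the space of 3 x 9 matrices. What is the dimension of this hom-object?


In Vect-enriched categories, Hom(k^n, k^m) is the space of m x n matrices.
dim(Hom(k^9, k^3)) = 3 * 9 = 27

27


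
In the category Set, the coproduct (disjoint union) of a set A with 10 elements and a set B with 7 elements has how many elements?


In Set, the coproduct A + B is the disjoint union.
|A + B| = |A| + |B| = 10 + 7 = 17

17


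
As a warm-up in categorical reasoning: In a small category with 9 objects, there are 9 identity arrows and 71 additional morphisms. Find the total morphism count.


Each object has an identity morphism, giving 9 identities.
Adding the 71 non-identity morphisms:
Total = 9 + 71 = 80

80


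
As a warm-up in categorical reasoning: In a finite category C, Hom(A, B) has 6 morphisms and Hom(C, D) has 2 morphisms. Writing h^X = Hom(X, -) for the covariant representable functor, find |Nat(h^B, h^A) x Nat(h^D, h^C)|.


By the Yoneda lemma, Nat(h^B, h^A) is isomorphic to Hom(A, B),
so |Nat(h^B, h^A)| = |Hom(A, B)| and |Nat(h^D, h^C)| = |Hom(C, D)|.
|Hom(A, B)| = 6, |Hom(C, D)| = 2.
|Nat(h^B, h^A) x Nat(h^D, h^C)| = 6 * 2 = 12

12


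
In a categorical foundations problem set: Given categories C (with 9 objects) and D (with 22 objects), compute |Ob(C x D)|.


The product category C x D has objects that are pairs (c, d).
Number of pairs = |Ob(C)| * |Ob(D)| = 9 * 22 = 198

198


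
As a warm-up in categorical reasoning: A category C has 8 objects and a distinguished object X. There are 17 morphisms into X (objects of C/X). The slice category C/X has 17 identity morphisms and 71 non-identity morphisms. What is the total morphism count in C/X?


In the slice category C/X, objects are morphisms to X.
Identity morphisms: 17 (one per object of C/X).
Non-identity morphisms: 71.
Total = 17 + 71 = 88

88


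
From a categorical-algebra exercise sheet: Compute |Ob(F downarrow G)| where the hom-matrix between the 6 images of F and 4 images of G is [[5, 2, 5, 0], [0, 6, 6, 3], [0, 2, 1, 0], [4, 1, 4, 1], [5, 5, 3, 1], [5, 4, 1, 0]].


Objects of (F downarrow G) are triples (a, b, h: F(a)->G(b)).
The count equals the sum of all entries in the hom-matrix.
sum(row 0) = 12
sum(row 1) = 15
sum(row 2) = 3
sum(row 3) = 10
sum(row 4) = 14
sum(row 5) = 10
Grand total = 64

64


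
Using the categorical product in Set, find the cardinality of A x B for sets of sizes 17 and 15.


In Set, the product A x B is the Cartesian product.
By the universal property, |A x B| = |A| * |B|.
|A x B| = 17 * 15 = 255

255


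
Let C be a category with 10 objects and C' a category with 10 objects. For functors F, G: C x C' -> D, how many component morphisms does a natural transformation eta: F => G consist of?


A natural transformation eta: F => G assigns one component morphism per
object of the domain category.
The domain is the product category C x C', so
|Ob(C x C')| = |Ob(C)| * |Ob(C')| = 10 * 10 = 100.
Therefore eta has 100 component morphisms.

100


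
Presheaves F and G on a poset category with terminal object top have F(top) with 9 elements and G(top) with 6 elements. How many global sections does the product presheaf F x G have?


Global sections of a presheaf on a poset with terminal top satisfy
Gamma(H) ~ H(top). Presheaves admit pointwise products, so
(F x G)(top) = F(top) x G(top) (Cartesian product).
|Gamma(F x G)| = |F(top)| * |G(top)| = 9 * 6 = 54.

54


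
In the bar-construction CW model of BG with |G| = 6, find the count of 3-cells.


In the bar-construction CW model of BG, the n-cells are indexed by
n-tuples [g_1|...|g_n] of non-identity elements of G (degenerate
simplices with some g_i = e do not contribute cells), so there are
(|G| - 1)^n n-cells.
For dim = 3 with |G| = 6:
cells = (6 - 1)^3 = 5^3 = 125

125


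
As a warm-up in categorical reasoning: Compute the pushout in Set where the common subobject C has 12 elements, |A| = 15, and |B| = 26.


The pushout A +_C B identifies the images of C in A and B.
|A +_C B| = |A| + |B| - |C| (for injections).
= 15 + 26 - 12 = 29

29


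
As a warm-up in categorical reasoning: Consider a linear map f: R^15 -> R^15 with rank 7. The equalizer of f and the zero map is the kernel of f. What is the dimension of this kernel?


The equalizer of f and the zero map is ker(f).
By the rank-nullity theorem: dim(ker(f)) = dim(domain) - rank(f).
dim(ker(f)) = 15 - 7 = 8

8


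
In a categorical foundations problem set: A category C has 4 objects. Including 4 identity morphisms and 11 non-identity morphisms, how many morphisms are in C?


Each object has an identity morphism, giving 4 identities.
Adding the 11 non-identity morphisms:
Total = 4 + 11 = 15

15


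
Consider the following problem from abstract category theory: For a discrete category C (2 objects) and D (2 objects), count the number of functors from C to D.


A functor from a discrete category C to D is determined by
where each object maps. Each of the 2 objects of C can map
to any of the 2 objects of D independently.
Number of functors = 2^2 = 4

4


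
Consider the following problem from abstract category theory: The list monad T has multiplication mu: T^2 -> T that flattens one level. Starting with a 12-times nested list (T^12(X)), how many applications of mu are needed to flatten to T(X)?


Each application of mu: T^2 -> T removes one layer of nesting.
Starting at depth 12 (i.e., T^12(X)), we need to reach T(X).
Number of mu applications = 12 - 1 = 11

11


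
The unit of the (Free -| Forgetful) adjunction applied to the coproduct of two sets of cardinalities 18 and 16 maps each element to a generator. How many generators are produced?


The unit eta_X: X -> U(F(X)) of the Free-Forgetful adjunction
maps each element of X to a generator of F(X). For X = S + T (disjoint
union in Set), |S + T| = |S| + |T|.
Total mappings = 18 + 16 = 34.

34


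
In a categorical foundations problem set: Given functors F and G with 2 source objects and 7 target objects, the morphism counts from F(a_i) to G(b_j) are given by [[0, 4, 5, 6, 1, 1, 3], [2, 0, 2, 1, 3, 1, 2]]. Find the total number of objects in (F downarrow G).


Objects of (F downarrow G) are triples (a, b, h: F(a)->G(b)).
The count equals the sum of all entries in the hom-matrix.
sum(row 0) = 20
sum(row 1) = 11
Grand total = 31

31


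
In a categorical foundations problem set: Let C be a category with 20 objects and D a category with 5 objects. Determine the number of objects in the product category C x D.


The product category C x D has objects that are pairs (c, d).
Number of pairs = |Ob(C)| * |Ob(D)| = 20 * 5 = 100

100


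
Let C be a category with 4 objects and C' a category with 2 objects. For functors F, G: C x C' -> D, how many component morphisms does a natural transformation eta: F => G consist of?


A natural transformation eta: F => G assigns one component morphism per
object of the domain category.
The domain is the product category C x C', so
|Ob(C x C')| = |Ob(C)| * |Ob(C')| = 4 * 2 = 8.
Therefore eta has 8 component morphisms.

8


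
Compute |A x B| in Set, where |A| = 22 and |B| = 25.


In Set, the product A x B is the Cartesian product.
By the universal property, |A x B| = |A| * |B|.
|A x B| = 22 * 25 = 550

550


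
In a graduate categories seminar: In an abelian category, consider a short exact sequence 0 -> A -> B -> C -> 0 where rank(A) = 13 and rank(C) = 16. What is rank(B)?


For a short exact sequence 0 -> A -> B -> C -> 0,
rank is additive: rank(B) = rank(A) + rank(C).
rank(B) = 13 + 16 = 29

29


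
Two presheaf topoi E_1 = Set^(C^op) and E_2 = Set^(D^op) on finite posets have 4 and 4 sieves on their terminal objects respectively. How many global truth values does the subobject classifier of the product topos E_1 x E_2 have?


In a product of presheaf topoi E_1 x E_2, the subobject classifier
is Omega = Omega_1 x Omega_2 (componentwise), so
|Omega(top)| = |Omega_1(top_1)| * |Omega_2(top_2)|.
= 4 * 4 = 16.

16


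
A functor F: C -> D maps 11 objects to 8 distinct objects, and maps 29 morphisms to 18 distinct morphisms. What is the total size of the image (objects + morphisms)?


The image of F consists of distinct objects and distinct morphisms.
|Im(F)| on objects = 8
|Im(F)| on morphisms = 18
Total image cardinality = 8 + 18 = 26

26


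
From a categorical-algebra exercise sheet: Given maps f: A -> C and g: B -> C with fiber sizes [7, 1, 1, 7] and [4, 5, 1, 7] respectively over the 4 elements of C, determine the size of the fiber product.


The pullback A x_C B consists of pairs (a, b) with f(a) = g(b).
For each element c in C, the fiber product has |f^-1(c)| * |g^-1(c)| elements.
Summing over C: 7 * 4 + 1 * 5 + 1 * 1 + 7 * 7
= 28 + 5 + 1 + 49 = 83

83


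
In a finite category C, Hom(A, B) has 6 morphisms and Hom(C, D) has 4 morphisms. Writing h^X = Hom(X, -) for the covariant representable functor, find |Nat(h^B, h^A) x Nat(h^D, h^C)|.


By the Yoneda lemma, Nat(h^B, h^A) is isomorphic to Hom(A, B),
so |Nat(h^B, h^A)| = |Hom(A, B)| and |Nat(h^D, h^C)| = |Hom(C, D)|.
|Hom(A, B)| = 6, |Hom(C, D)| = 4.
|Nat(h^B, h^A) x Nat(h^D, h^C)| = 6 * 4 = 24

24


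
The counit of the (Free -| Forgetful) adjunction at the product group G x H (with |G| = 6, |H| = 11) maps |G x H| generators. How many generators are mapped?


The counit epsilon_K: F(U(K)) -> K of the Free-Forgetful adjunction
maps |K| generators of F(U(K)) into K. For K = G x H (the product group),
|G x H| = |G| * |H|.
Total generators mapped = 6 * 11 = 66.

66


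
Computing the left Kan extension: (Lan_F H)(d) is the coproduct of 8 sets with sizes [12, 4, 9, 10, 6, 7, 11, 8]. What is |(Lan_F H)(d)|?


Pointwise, the left Kan extension (Lan_F H)(d) is the colimit, indexed
by the comma category (F downarrow d), of H composed with the
projection (F downarrow d) -> C. Here that colimit is given
as a coproduct (disjoint union) of sets, so its cardinality is the
sum of the sizes of the summands.
Coproduct of sets with sizes: 12 + 4 + 9 + 10 + 6 + 7 + 11 + 8
= 67

67


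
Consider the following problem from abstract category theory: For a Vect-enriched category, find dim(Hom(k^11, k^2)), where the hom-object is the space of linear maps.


In Vect-enriched categories, Hom(k^n, k^m) is the space of m x n matrices.
dim(Hom(k^11, k^2)) = 2 * 11 = 22

22


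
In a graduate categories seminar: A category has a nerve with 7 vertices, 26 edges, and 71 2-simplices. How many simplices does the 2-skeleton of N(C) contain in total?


The 2-skeleton of the nerve N(C) consists of simplices in dimensions 0, 1, 2:
  |N(C)_0| = 7 (objects)
  |N(C)_1| = 26 (morphisms)
  |N(C)_2| = 71 (composable pairs)
Total = 7 + 26 + 71 = 104

104


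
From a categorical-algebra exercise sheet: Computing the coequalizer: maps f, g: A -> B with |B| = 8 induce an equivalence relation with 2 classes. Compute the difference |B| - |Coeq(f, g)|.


The coequalizer Coeq(f, g) = B / ~ has one element per equivalence class.
|B| = 8, |Coeq(f, g)| = 2.
|B| - |Coeq(f, g)| = 8 - 2 = 6.

6


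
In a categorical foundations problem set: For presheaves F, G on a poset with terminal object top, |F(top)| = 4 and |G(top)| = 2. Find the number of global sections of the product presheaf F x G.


Global sections of a presheaf on a poset with terminal top satisfy
Gamma(H) ~ H(top). Presheaves admit pointwise products, so
(F x G)(top) = F(top) x G(top) (Cartesian product).
|Gamma(F x G)| = |F(top)| * |G(top)| = 4 * 2 = 8.

8


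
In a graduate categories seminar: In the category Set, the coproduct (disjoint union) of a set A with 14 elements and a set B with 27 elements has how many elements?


In Set, the coproduct A + B is the disjoint union.
|A + B| = |A| + |B| = 14 + 27 = 41

41


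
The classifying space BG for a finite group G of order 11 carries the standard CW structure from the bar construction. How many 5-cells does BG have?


In the bar-construction CW model of BG, the n-cells are indexed by
n-tuples [g_1|...|g_n] of non-identity elements of G (degenerate
simplices with some g_i = e do not contribute cells), so there are
(|G| - 1)^n n-cells.
For dim = 5 with |G| = 11:
cells = (11 - 1)^5 = 10^5 = 100000

100000


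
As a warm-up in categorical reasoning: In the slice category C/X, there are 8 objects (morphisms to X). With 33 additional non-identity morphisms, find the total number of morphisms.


In the slice category C/X, objects are morphisms to X.
Identity morphisms: 8 (one per object of C/X).
Non-identity morphisms: 33.
Total = 8 + 33 = 41

41


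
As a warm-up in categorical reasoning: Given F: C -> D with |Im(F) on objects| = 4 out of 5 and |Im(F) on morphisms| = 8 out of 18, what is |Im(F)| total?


The image of F consists of distinct objects and distinct morphisms.
|Im(F)| on objects = 4
|Im(F)| on morphisms = 8
Total image cardinality = 4 + 8 = 12

12


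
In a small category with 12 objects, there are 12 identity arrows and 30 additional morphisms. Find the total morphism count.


Each object has an identity morphism, giving 12 identities.
Adding the 30 non-identity morphisms:
Total = 12 + 30 = 42

42


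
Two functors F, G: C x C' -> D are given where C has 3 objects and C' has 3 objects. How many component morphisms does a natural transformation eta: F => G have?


A natural transformation eta: F => G assigns one component morphism per
object of the domain category.
The domain is the product category C x C', so
|Ob(C x C')| = |Ob(C)| * |Ob(C')| = 3 * 3 = 9.
Therefore eta has 9 component morphisms.

9


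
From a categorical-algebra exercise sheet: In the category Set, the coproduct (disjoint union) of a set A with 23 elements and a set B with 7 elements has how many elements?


In Set, the coproduct A + B is the disjoint union.
|A + B| = |A| + |B| = 23 + 7 = 30

30


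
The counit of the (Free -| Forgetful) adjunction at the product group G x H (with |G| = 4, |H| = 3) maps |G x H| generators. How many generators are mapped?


The counit epsilon_K: F(U(K)) -> K of the Free-Forgetful adjunction
maps |K| generators of F(U(K)) into K. For K = G x H (the product group),
|G x H| = |G| * |H|.
Total generators mapped = 4 * 3 = 12.

12


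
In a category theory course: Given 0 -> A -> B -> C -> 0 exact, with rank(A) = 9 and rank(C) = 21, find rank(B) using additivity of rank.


For a short exact sequence 0 -> A -> B -> C -> 0,
rank is additive: rank(B) = rank(A) + rank(C).
rank(B) = 9 + 21 = 30

30


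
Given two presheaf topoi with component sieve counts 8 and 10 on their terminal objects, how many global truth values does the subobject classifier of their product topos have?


In a product of presheaf topoi E_1 x E_2, the subobject classifier
is Omega = Omega_1 x Omega_2 (componentwise), so
|Omega(top)| = |Omega_1(top_1)| * |Omega_2(top_2)|.
= 8 * 10 = 80.

80


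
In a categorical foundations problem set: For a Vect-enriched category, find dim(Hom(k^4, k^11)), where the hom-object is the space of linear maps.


In Vect-enriched categories, Hom(k^n, k^m) is the space of m x n matrices.
dim(Hom(k^4, k^11)) = 11 * 4 = 44

44


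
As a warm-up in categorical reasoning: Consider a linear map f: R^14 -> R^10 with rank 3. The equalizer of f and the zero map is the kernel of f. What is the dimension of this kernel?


The equalizer of f and the zero map is ker(f).
By the rank-nullity theorem: dim(ker(f)) = dim(domain) - rank(f).
dim(ker(f)) = 14 - 3 = 11

11
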